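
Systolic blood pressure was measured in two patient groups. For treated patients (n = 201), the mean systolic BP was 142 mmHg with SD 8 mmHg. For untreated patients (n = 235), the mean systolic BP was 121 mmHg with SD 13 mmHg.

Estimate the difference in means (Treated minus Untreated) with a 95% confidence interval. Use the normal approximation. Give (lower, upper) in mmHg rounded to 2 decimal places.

SE₁ = s₁/√n₁ = 8/√201 = 0.5643; SE₂ = 13/√235 = 0.8480.
Independent samples, unequal variances: SE_diff = √(SE₁² + SE₂²) = √(0.31843449 + 0.719104) = 1.0186.
z* = 1.960, so margin of error = 1.960 × 1.0186 = 1.9965.
Difference in means = 142 − 121 = 21.0000.
21.0000 ± 1.9965 → (19.00, 23.00).

(19.00, 23.00)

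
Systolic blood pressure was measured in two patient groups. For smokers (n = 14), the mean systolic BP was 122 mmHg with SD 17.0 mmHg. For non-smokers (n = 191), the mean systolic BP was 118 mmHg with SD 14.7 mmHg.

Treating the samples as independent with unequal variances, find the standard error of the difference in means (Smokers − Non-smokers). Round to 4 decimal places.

Per-group SEs: s₁/√n₁ = 17.0/√14 = 4.5434, s₂/√n₂ = 14.7/√191 = 1.0637.
Unpooled SE of the difference: √(20.64248356 + 1.13145769) = 4.6663.

4.6663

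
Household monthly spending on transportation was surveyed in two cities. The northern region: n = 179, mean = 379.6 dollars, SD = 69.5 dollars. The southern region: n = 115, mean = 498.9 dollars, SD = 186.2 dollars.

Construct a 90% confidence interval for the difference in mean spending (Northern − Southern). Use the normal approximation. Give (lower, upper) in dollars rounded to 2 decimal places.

Standard errors of each mean: 69.5/√179 = 5.1947 and 186.2/√115 = 17.3632.
SE(x̄₁ − x̄₂) = √(5.1947² + 17.3632²) = 18.1236 for independent samples with unequal variances.
With z* = 1.645, the margin is 1.645 × 18.1236 = 29.8133.
x̄₁ − x̄₂ = 379.6 − 498.9 = -119.3000; the interval is -119.3000 ± 29.8133 = (-149.11, -89.49).

(-149.11, -89.49)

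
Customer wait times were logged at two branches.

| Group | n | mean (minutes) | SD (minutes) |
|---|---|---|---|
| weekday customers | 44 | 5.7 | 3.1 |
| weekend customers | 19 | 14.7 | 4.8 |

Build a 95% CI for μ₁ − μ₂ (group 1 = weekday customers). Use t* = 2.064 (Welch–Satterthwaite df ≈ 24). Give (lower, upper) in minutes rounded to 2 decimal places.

Standard errors of each mean: 3.1/√44 = 0.4673 and 4.8/√19 = 1.1012.
SE(x̄₁ − x̄₂) = √(0.4673² + 1.1012²) = 1.1962 for independent samples with unequal variances.
With t* = 2.064, the margin is 2.064 × 1.1962 = 2.4690.
x̄₁ − x̄₂ = 5.7 − 14.7 = -9.0000; the interval is -9.0000 ± 2.4690 = (-11.47, -6.53).

(-11.47, -6.53)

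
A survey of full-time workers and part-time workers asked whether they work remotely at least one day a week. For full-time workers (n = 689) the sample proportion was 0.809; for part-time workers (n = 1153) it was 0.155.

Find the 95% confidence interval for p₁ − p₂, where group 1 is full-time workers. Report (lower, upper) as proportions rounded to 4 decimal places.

Each SE is √(p̂(1−p̂)/n): √(0.8090·0.1910/689) = 0.01498 and √(0.1550·0.8450/1153) = 0.01066.
SE(p̂₁ − p̂₂) = √(SE₁² + SE₂²) = √(0.0002244004 + 0.0001136356) = 0.01839, since the two samples are independent.
At 95% confidence z* = 1.960; margin = 1.960 × 0.01839 = 0.03604.
The difference is 0.8090 − 0.1550 = 0.6540, so the interval is 0.6540 ± 0.03604 = (0.6180, 0.6900).

(0.6180, 0.6900)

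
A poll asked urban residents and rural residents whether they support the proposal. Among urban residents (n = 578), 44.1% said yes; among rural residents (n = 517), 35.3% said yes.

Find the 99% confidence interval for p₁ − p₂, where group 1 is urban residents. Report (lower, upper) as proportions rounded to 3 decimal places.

(0.012, 0.164)

SE₁ = √(p̂₁(1−p̂₁)/n₁) = √(0.4410·0.5590/578) = 0.02065; SE₂ = √(0.3530·0.6470/517) = 0.02102.
Independent samples: SE of the difference = √(SE₁² + SE₂²) = √(0.0004264225 + 0.0004418404) = 0.02947.
z* for 99% confidence is 2.576, so the margin of error is 2.576 × 0.02947 = 0.07591.
Point estimate p̂₁ − p̂₂ = 0.4410 − 0.3530 = 0.0880.
0.0880 ± 0.07591 → (0.012, 0.164).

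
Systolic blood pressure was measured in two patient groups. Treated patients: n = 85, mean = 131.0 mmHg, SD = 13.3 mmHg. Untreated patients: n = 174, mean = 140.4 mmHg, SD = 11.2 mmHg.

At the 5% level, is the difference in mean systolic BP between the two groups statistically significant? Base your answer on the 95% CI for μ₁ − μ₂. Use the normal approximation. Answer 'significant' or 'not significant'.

significant

SE₁ = s₁/√n₁ = 13.3/√85 = 1.4426; SE₂ = 11.2/√174 = 0.8491.
Independent samples, unequal variances: SE_diff = √(SE₁² + SE₂²) = √(2.08109476 + 0.72097081) = 1.6739.
z* = 1.960, so margin of error = 1.960 × 1.6739 = 3.2808.
Difference in means = 131.0 − 140.4 = -9.4000.
-9.4000 ± 3.2808 → (-12.6808, -6.1192).
The interval (-12.6808, -6.1192) does not contain 0, so the difference is significant.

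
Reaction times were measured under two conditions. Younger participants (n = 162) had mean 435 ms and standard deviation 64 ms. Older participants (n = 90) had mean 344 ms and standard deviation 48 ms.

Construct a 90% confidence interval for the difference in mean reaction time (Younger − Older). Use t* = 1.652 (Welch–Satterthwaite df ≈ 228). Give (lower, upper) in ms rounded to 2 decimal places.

Standard errors of each mean: 64/√162 = 5.0283 and 48/√90 = 5.0596.
SE(x̄₁ − x̄₂) = √(5.0283² + 5.0596²) = 7.1333 for independent samples with unequal variances.
With t* = 1.652, the margin is 1.652 × 7.1333 = 11.7842.
x̄₁ − x̄₂ = 435 − 344 = 91.0000; the interval is 91.0000 ± 11.7842 = (79.22, 102.78).

(79.22, 102.78)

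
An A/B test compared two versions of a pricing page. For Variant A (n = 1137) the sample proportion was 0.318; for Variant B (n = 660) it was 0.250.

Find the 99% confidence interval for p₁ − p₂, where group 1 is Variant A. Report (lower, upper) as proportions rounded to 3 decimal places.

The two standard errors are √(0.3180×0.6820/1137) = 0.01381 and √(0.2500×0.7500/660) = 0.01685.
Because the samples are independent, SE_diff = √(0.01381² + 0.01685²) = 0.02179.
Using z* = 2.576 for 99%, ME = 2.576 × 0.02179 = 0.05613.
p̂₁ − p̂₂ = 0.0680; interval 0.0680 ± 0.05613 gives (0.012, 0.124).

(0.012, 0.124)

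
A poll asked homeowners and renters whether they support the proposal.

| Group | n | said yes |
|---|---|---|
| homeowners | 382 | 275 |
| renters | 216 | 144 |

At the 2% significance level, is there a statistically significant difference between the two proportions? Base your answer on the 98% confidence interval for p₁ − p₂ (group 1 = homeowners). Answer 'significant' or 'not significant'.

not significant

Sample proportions: 275/382 = 0.7199, 144/216 = 0.6667.
Each SE is √(p̂(1−p̂)/n): √(0.7199·0.2801/382) = 0.02298 and √(0.6667·0.3333/216) = 0.03207.
SE(p̂₁ − p̂₂) = √(SE₁² + SE₂²) = √(0.0005280804 + 0.0010284849) = 0.03945, since the two samples are independent.
At 98% confidence z* = 2.326; margin = 2.326 × 0.03945 = 0.09176.
The difference is 0.7199 − 0.6667 = 0.0532, so the interval is 0.0532 ± 0.09176 = (-0.03856, 0.14496).
The interval (-0.03856, 0.14496) contains 0, so the difference is not significant.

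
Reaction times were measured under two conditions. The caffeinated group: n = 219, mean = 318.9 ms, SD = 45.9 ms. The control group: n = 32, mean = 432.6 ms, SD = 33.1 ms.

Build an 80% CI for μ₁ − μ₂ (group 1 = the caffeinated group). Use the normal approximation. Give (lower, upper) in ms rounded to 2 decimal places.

(-122.19, -105.21)

Per-group SEs: s₁/√n₁ = 45.9/√219 = 3.1016, s₂/√n₂ = 33.1/√32 = 5.8513.
Unpooled SE of the difference: √(9.61992256 + 34.23771169) = 6.6225.
Margin of error = z* · SE = 1.282 × 6.6225 = 8.4900.
x̄₁ − x̄₂ = 318.9 − 432.6 = -113.7000.
CI: -113.7000 ± 8.4900 = (-122.19, -105.21).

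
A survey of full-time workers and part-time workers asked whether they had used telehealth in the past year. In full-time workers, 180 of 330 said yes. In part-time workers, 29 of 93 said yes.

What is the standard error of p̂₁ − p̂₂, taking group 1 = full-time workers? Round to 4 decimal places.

0.0553

p̂₁ = 180/330 = 0.5455 and p̂₂ = 29/93 = 0.3118.
SE₁ = √(p̂₁(1−p̂₁)/n₁) = √(0.5455·0.4545/330) = 0.02741; SE₂ = √(0.3118·0.6882/93) = 0.04803.
Independent samples: SE of the difference = √(SE₁² + SE₂²) = √(0.0007513081 + 0.0023068809) = 0.05530.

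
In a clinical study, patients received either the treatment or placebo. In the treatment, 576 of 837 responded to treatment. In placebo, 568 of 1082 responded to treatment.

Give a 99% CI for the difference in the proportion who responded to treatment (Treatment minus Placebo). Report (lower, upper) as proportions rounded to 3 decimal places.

p̂₁ = 576/837 = 0.6882 and p̂₂ = 568/1082 = 0.5250.
SE₁ = √(p̂₁(1−p̂₁)/n₁) = √(0.6882·0.3118/837) = 0.01601; SE₂ = √(0.5250·0.4750/1082) = 0.01518.
Independent samples: SE of the difference = √(SE₁² + SE₂²) = √(0.0002563201 + 0.0002304324) = 0.02206.
z* for 99% confidence is 2.576, so the margin of error is 2.576 × 0.02206 = 0.05683.
Point estimate p̂₁ − p̂₂ = 0.6882 − 0.5250 = 0.1632.
0.1632 ± 0.05683 → (0.106, 0.220).

(0.106, 0.220)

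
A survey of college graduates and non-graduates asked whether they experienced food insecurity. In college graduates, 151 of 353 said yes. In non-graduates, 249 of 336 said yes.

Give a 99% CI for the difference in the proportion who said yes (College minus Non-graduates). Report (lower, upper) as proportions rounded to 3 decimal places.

Sample proportions: 151/353 = 0.4278, 249/336 = 0.7411.
Each SE is √(p̂(1−p̂)/n): √(0.4278·0.5722/353) = 0.02633 and √(0.7411·0.2589/336) = 0.02390.
SE(p̂₁ − p̂₂) = √(SE₁² + SE₂²) = √(0.0006932689 + 0.00057121) = 0.03556, since the two samples are independent.
At 99% confidence z* = 2.576; margin = 2.576 × 0.03556 = 0.09160.
The difference is 0.4278 − 0.7411 = -0.3133, so the interval is -0.3133 ± 0.09160 = (-0.405, -0.222).

(-0.405, -0.222)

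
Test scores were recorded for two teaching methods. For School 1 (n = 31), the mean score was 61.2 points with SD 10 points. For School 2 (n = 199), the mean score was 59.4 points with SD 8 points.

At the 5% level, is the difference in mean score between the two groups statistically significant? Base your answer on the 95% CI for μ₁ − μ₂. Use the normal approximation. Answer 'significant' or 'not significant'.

not significant

SE₁ = s₁/√n₁ = 10/√31 = 1.7961; SE₂ = 8/√199 = 0.5671.
Independent samples, unequal variances: SE_diff = √(SE₁² + SE₂²) = √(3.22597521 + 0.32160241) = 1.8835.
z* = 1.960, so margin of error = 1.960 × 1.8835 = 3.6917.
Difference in means = 61.2 − 59.4 = 1.8000.
1.8000 ± 3.6917 → (-1.8917, 5.4917).
The interval (-1.8917, 5.4917) contains 0, so the difference is not significant.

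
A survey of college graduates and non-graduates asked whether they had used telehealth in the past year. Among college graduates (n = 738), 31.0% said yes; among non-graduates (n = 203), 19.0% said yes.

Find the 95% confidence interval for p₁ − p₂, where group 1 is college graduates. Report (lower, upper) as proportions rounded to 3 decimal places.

(0.057, 0.183)

Each SE is √(p̂(1−p̂)/n): √(0.3100·0.6900/738) = 0.01702 and √(0.1900·0.8100/203) = 0.02753.
SE(p̂₁ − p̂₂) = √(SE₁² + SE₂²) = √(0.0002896804 + 0.0007579009) = 0.03237, since the two samples are independent.
At 95% confidence z* = 1.960; margin = 1.960 × 0.03237 = 0.06345.
The difference is 0.3100 − 0.1900 = 0.1200, so the interval is 0.1200 ± 0.06345 = (0.057, 0.183).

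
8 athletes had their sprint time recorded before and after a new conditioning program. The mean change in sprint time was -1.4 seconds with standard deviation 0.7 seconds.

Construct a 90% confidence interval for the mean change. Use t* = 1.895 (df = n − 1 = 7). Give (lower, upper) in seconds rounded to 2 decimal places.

This is a matched-pairs design, so SE = s_d/√n = 0.7/√8 = 0.2475.
Margin = 1.895 × 0.2475 = 0.4690; the interval is -1.4 ± 0.4690 = (-1.87, -0.93).

(-1.87, -0.93)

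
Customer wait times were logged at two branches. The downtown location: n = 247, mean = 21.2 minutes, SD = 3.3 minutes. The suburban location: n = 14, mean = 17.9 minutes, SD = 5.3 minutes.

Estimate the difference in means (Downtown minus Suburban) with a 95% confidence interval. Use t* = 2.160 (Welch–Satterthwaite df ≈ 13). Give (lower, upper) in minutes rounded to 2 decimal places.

Standard errors of each mean: 3.3/√247 = 0.2100 and 5.3/√14 = 1.4165.
SE(x̄₁ − x̄₂) = √(0.2100² + 1.4165²) = 1.4320 for independent samples with unequal variances.
With t* = 2.160, the margin is 2.160 × 1.4320 = 3.0931.
x̄₁ − x̄₂ = 21.2 − 17.9 = 3.3000; the interval is 3.3000 ± 3.0931 = (0.21, 6.39).

(0.21, 6.39)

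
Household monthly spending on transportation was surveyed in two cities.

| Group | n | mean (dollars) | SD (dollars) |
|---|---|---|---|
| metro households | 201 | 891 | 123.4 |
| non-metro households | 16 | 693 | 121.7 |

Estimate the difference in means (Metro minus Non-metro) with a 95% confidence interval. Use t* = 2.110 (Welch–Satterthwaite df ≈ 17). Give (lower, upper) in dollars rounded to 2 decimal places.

Standard errors of each mean: 123.4/√201 = 8.7040 and 121.7/√16 = 30.4250.
SE(x̄₁ − x̄₂) = √(8.7040² + 30.4250²) = 31.6455 for independent samples with unequal variances.
With t* = 2.110, the margin is 2.110 × 31.6455 = 66.7720.
x̄₁ − x̄₂ = 891 − 693 = 198.0000; the interval is 198.0000 ± 66.7720 = (131.23, 264.77).

(131.23, 264.77)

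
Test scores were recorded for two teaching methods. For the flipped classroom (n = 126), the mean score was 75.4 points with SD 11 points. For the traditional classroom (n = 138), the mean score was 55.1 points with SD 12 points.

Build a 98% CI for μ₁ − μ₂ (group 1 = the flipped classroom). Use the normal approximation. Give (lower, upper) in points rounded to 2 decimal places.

Per-group SEs: s₁/√n₁ = 11/√126 = 0.9800, s₂/√n₂ = 12/√138 = 1.0215.
Unpooled SE of the difference: √(0.9604 + 1.04346225) = 1.4156.
Margin of error = z* · SE = 2.326 × 1.4156 = 3.2927.
x̄₁ − x̄₂ = 75.4 − 55.1 = 20.3000.
CI: 20.3000 ± 3.2927 = (17.01, 23.59).

(17.01, 23.59)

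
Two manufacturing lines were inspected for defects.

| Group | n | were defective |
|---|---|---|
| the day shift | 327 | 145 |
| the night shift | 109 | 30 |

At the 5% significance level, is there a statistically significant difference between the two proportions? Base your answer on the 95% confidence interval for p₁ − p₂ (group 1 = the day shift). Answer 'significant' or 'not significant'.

significant

p̂₁ = 145/327 = 0.4434 and p̂₂ = 30/109 = 0.2752.
SE₁ = √(p̂₁(1−p̂₁)/n₁) = √(0.4434·0.5566/327) = 0.02747; SE₂ = √(0.2752·0.7248/109) = 0.04278.
Independent samples: SE of the difference = √(SE₁² + SE₂²) = √(0.0007546009 + 0.0018301284) = 0.05084.
z* for 95% confidence is 1.960, so the margin of error is 1.960 × 0.05084 = 0.09965.
Point estimate p̂₁ − p̂₂ = 0.4434 − 0.2752 = 0.1682.
0.1682 ± 0.09965 → (0.06855, 0.26785).
The interval (0.06855, 0.26785) does not contain 0, so the difference is significant.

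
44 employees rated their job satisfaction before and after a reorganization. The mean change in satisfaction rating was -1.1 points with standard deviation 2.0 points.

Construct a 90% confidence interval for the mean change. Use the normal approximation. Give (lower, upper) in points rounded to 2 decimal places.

Paired design: SE = s_d/√n = 2.0/√44 = 0.3015.
z* = 1.645; margin of error = 1.645 × 0.3015 = 0.4960.
-1.1 ± 0.4960 → (-1.60, -0.60).

(-1.60, -0.60)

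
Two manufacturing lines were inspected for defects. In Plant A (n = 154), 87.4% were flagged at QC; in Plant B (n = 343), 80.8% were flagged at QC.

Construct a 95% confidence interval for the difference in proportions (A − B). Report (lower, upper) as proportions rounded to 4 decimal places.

(-0.0010, 0.1330)

The two standard errors are √(0.8740×0.1260/154) = 0.02674 and √(0.8080×0.1920/343) = 0.02127.
Because the samples are independent, SE_diff = √(0.02674² + 0.02127²) = 0.03417.
Using z* = 1.960 for 95%, ME = 1.960 × 0.03417 = 0.06697.
p̂₁ − p̂₂ = 0.0660; interval 0.0660 ± 0.06697 gives (-0.0010, 0.1330).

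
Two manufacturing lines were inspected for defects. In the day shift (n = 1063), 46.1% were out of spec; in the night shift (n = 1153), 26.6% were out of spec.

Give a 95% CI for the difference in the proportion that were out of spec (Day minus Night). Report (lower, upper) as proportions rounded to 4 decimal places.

(0.1556, 0.2344)

Each SE is √(p̂(1−p̂)/n): √(0.4610·0.5390/1063) = 0.01529 and √(0.2660·0.7340/1153) = 0.01301.
SE(p̂₁ − p̂₂) = √(SE₁² + SE₂²) = √(0.0002337841 + 0.0001692601) = 0.02008, since the two samples are independent.
At 95% confidence z* = 1.960; margin = 1.960 × 0.02008 = 0.03936.
The difference is 0.4610 − 0.2660 = 0.1950, so the interval is 0.1950 ± 0.03936 = (0.1556, 0.2344).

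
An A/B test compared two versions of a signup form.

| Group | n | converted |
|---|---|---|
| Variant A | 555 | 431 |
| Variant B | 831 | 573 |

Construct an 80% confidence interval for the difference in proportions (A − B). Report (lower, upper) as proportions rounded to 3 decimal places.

(0.056, 0.118)

First, p̂₁ = 431/555 = 0.7766; p̂₂ = 573/831 = 0.6895.
The two standard errors are √(0.7766×0.2234/555) = 0.01768 and √(0.6895×0.3105/831) = 0.01605.
Because the samples are independent, SE_diff = √(0.01768² + 0.01605²) = 0.02388.
Using z* = 1.282 for 80%, ME = 1.282 × 0.02388 = 0.03061.
p̂₁ − p̂₂ = 0.0871; interval 0.0871 ± 0.03061 gives (0.056, 0.118).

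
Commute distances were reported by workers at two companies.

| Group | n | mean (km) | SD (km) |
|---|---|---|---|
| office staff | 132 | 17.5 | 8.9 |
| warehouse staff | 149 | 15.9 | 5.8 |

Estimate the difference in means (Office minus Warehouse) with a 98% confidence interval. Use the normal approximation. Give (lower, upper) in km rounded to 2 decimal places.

(-0.51, 3.71)

Standard errors of each mean: 8.9/√132 = 0.7746 and 5.8/√149 = 0.4752.
SE(x̄₁ − x̄₂) = √(0.7746² + 0.4752²) = 0.9087 for independent samples with unequal variances.
With z* = 2.326, the margin is 2.326 × 0.9087 = 2.1136.
x̄₁ − x̄₂ = 17.5 − 15.9 = 1.6000; the interval is 1.6000 ± 2.1136 = (-0.51, 3.71).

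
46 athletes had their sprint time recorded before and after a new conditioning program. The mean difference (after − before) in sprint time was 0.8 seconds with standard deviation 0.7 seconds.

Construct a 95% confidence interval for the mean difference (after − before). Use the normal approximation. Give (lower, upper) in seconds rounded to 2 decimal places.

(0.60, 1.00)

This is a matched-pairs design, so SE = s_d/√n = 0.7/√46 = 0.1032.
Margin = 1.960 × 0.1032 = 0.2023; the interval is 0.8 ± 0.2023 = (0.60, 1.00).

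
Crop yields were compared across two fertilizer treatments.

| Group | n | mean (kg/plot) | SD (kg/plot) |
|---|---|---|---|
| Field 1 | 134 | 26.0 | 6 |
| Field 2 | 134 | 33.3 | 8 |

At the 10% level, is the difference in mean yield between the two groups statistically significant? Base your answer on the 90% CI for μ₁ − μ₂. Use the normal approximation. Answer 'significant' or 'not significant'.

significant

SE₁ = s₁/√n₁ = 6/√134 = 0.5183; SE₂ = 8/√134 = 0.6911.
Independent samples, unequal variances: SE_diff = √(SE₁² + SE₂²) = √(0.26863489 + 0.47761921) = 0.8639.
z* = 1.645, so margin of error = 1.645 × 0.8639 = 1.4211.
Difference in means = 26.0 − 33.3 = -7.3000.
-7.3000 ± 1.4211 → (-8.7211, -5.8789).
The interval (-8.7211, -5.8789) does not contain 0, so the difference is significant.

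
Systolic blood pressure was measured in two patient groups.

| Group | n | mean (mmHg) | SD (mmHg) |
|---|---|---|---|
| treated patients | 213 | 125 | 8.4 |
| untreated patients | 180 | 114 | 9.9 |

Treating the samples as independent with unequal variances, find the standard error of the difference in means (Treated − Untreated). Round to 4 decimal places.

SE₁ = s₁/√n₁ = 8.4/√213 = 0.5756; SE₂ = 9.9/√180 = 0.7379.
Independent samples, unequal variances: SE_diff = √(SE₁² + SE₂²) = √(0.33131536 + 0.54449641) = 0.9358.

0.9358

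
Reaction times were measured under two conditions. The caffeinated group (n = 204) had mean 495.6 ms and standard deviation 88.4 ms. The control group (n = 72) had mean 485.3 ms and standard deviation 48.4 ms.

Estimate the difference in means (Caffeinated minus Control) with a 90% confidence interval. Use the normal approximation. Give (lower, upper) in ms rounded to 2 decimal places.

(-3.55, 24.15)

SE₁ = s₁/√n₁ = 88.4/√204 = 6.1892; SE₂ = 48.4/√72 = 5.7040.
Independent samples, unequal variances: SE_diff = √(SE₁² + SE₂²) = √(38.30619664 + 32.535616) = 8.4168.
z* = 1.645, so margin of error = 1.645 × 8.4168 = 13.8456.
Difference in means = 495.6 − 485.3 = 10.3000.
10.3000 ± 13.8456 → (-3.55, 24.15).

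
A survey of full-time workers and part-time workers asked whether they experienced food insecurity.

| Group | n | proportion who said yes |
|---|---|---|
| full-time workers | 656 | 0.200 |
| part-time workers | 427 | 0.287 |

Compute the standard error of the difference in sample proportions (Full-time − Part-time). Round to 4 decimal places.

0.0269

SE₁ = √(p̂₁(1−p̂₁)/n₁) = √(0.2000·0.8000/656) = 0.01562; SE₂ = √(0.2870·0.7130/427) = 0.02189.
Independent samples: SE of the difference = √(SE₁² + SE₂²) = √(0.0002439844 + 0.0004791721) = 0.02689.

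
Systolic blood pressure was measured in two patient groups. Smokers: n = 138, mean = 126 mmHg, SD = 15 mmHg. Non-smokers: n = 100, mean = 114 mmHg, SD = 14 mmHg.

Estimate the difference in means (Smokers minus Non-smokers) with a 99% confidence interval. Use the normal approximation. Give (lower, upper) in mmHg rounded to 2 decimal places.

SE₁ = s₁/√n₁ = 15/√138 = 1.2769; SE₂ = 14/√100 = 1.4000.
Independent samples, unequal variances: SE_diff = √(SE₁² + SE₂²) = √(1.63047361 + 1.96) = 1.8949.
z* = 2.576, so margin of error = 2.576 × 1.8949 = 4.8813.
Difference in means = 126 − 114 = 12.0000.
12.0000 ± 4.8813 → (7.12, 16.88).

(7.12, 16.88)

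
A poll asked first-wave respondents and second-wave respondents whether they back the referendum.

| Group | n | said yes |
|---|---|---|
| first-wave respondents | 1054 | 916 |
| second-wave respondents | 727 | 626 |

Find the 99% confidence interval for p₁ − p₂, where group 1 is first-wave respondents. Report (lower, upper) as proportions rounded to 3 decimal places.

Sample proportions: 916/1054 = 0.8691, 626/727 = 0.8611.
Each SE is √(p̂(1−p̂)/n): √(0.8691·0.1309/1054) = 0.01039 and √(0.8611·0.1389/727) = 0.01283.
SE(p̂₁ − p̂₂) = √(SE₁² + SE₂²) = √(0.0001079521 + 0.0001646089) = 0.01651, since the two samples are independent.
At 99% confidence z* = 2.576; margin = 2.576 × 0.01651 = 0.04253.
The difference is 0.8691 − 0.8611 = 0.0080, so the interval is 0.0080 ± 0.04253 = (-0.035, 0.051).

(-0.035, 0.051)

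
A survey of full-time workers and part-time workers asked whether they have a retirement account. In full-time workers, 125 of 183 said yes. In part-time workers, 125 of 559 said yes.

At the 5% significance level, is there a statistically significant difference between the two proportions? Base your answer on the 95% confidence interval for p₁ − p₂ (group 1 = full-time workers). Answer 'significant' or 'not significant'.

First, p̂₁ = 125/183 = 0.6831; p̂₂ = 125/559 = 0.2236.
The two standard errors are √(0.6831×0.3169/183) = 0.03439 and √(0.2236×0.7764/559) = 0.01762.
Because the samples are independent, SE_diff = √(0.03439² + 0.01762²) = 0.03864.
Using z* = 1.960 for 95%, ME = 1.960 × 0.03864 = 0.07573.
p̂₁ − p̂₂ = 0.4595; interval 0.4595 ± 0.07573 gives (0.38377, 0.53523).
The interval (0.38377, 0.53523) does not contain 0, so the difference is significant.

significant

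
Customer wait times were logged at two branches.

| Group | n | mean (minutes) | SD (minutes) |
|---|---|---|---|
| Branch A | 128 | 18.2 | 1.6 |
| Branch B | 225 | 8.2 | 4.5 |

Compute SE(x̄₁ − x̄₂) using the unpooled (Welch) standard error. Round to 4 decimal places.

0.3317

Standard errors of each mean: 1.6/√128 = 0.1414 and 4.5/√225 = 0.3000.
SE(x̄₁ − x̄₂) = √(0.1414² + 0.3000²) = 0.3317 for independent samples with unequal variances.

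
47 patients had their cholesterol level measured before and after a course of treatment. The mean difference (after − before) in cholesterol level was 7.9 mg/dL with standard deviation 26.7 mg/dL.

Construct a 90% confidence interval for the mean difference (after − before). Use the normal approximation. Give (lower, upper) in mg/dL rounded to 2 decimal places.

(1.49, 14.31)

Paired design: SE = s_d/√n = 26.7/√47 = 3.8946.
z* = 1.645; margin of error = 1.645 × 3.8946 = 6.4066.
7.9 ± 6.4066 → (1.49, 14.31).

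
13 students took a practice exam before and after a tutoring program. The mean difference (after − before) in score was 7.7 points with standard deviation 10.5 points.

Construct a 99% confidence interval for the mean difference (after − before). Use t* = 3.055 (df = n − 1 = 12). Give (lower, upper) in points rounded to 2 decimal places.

This is a matched-pairs design, so SE = s_d/√n = 10.5/√13 = 2.9122.
Margin = 3.055 × 2.9122 = 8.8968; the interval is 7.7 ± 8.8968 = (-1.20, 16.60).

(-1.20, 16.60)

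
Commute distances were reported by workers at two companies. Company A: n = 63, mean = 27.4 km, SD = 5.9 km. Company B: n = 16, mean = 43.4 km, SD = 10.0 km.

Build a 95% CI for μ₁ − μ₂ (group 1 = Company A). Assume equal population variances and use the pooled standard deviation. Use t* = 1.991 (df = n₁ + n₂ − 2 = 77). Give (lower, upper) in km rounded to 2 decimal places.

Pooled variance s_p² = [62·5.9² + 15·10.0²] / (63+16−2) = 47.5094, so s_p = 6.8927.
SE_diff = s_p·√(1/n₁ + 1/n₂) = 6.8927·√(1/63 + 1/16) = 1.9296.
t* = 1.991; margin = 1.991 × 1.9296 = 3.8418.
Difference = 27.4 − 43.4 = -16.0000.
-16.0000 ± 3.8418 → (-19.84, -12.16).

(-19.84, -12.16)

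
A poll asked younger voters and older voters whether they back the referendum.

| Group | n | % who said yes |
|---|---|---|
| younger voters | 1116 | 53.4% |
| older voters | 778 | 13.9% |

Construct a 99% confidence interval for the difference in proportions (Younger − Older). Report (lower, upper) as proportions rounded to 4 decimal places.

Each SE is √(p̂(1−p̂)/n): √(0.5340·0.4660/1116) = 0.01493 and √(0.1390·0.8610/778) = 0.01240.
SE(p̂₁ − p̂₂) = √(SE₁² + SE₂²) = √(0.0002229049 + 0.00015376) = 0.01941, since the two samples are independent.
At 99% confidence z* = 2.576; margin = 2.576 × 0.01941 = 0.05000.
The difference is 0.5340 − 0.1390 = 0.3950, so the interval is 0.3950 ± 0.05000 = (0.3450, 0.4450).

(0.3450, 0.4450)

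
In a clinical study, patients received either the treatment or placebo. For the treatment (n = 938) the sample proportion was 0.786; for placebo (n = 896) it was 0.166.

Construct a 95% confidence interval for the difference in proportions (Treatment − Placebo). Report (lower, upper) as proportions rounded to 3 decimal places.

(0.584, 0.656)

SE₁ = √(p̂₁(1−p̂₁)/n₁) = √(0.7860·0.2140/938) = 0.01339; SE₂ = √(0.1660·0.8340/896) = 0.01243.
Independent samples: SE of the difference = √(SE₁² + SE₂²) = √(0.0001792921 + 0.0001545049) = 0.01827.
z* for 95% confidence is 1.960, so the margin of error is 1.960 × 0.01827 = 0.03581.
Point estimate p̂₁ − p̂₂ = 0.7860 − 0.1660 = 0.6200.
0.6200 ± 0.03581 → (0.584, 0.656).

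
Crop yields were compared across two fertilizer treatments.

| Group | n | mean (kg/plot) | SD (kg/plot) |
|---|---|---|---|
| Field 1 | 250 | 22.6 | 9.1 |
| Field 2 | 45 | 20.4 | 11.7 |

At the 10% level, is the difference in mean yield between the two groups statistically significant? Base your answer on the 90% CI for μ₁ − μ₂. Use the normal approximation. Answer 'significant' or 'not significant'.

Per-group SEs: s₁/√n₁ = 9.1/√250 = 0.5755, s₂/√n₂ = 11.7/√45 = 1.7441.
Unpooled SE of the difference: √(0.33120025 + 3.04188481) = 1.8366.
Margin of error = z* · SE = 1.645 × 1.8366 = 3.0212.
x̄₁ − x̄₂ = 22.6 − 20.4 = 2.2000.
CI: 2.2000 ± 3.0212 = (-0.8212, 5.2212).
The interval (-0.8212, 5.2212) contains 0, so the difference is not significant.

not significant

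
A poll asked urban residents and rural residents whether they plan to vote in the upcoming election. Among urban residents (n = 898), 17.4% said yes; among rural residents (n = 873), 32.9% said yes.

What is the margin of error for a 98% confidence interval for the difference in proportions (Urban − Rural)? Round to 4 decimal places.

0.0473

The two standard errors are √(0.1740×0.8260/898) = 0.01265 and √(0.3290×0.6710/873) = 0.01590.
Because the samples are independent, SE_diff = √(0.01265² + 0.01590²) = 0.02032.
Using z* = 2.326 for 98%, ME = 2.326 × 0.02032 = 0.04726.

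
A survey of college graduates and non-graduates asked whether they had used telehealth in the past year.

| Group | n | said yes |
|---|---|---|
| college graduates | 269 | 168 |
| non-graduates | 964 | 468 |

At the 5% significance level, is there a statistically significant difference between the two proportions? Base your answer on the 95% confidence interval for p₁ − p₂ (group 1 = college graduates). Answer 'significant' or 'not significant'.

Sample proportions: 168/269 = 0.6245, 468/964 = 0.4855.
Each SE is √(p̂(1−p̂)/n): √(0.6245·0.3755/269) = 0.02953 and √(0.4855·0.5145/964) = 0.01610.
SE(p̂₁ − p̂₂) = √(SE₁² + SE₂²) = √(0.0008720209 + 0.00025921) = 0.03363, since the two samples are independent.
At 95% confidence z* = 1.960; margin = 1.960 × 0.03363 = 0.06591.
The difference is 0.6245 − 0.4855 = 0.1390, so the interval is 0.1390 ± 0.06591 = (0.07309, 0.20491).
The interval (0.07309, 0.20491) does not contain 0, so the difference is significant.

significant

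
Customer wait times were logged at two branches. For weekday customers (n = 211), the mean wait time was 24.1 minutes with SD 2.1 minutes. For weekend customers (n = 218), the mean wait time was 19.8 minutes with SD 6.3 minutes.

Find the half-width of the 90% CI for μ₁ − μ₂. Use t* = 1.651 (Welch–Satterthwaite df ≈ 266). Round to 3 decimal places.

Per-group SEs: s₁/√n₁ = 2.1/√211 = 0.1446, s₂/√n₂ = 6.3/√218 = 0.4267.
Unpooled SE of the difference: √(0.02090916 + 0.18207289) = 0.4505.
Margin of error = t* · SE = 1.651 × 0.4505 = 0.7438.

0.744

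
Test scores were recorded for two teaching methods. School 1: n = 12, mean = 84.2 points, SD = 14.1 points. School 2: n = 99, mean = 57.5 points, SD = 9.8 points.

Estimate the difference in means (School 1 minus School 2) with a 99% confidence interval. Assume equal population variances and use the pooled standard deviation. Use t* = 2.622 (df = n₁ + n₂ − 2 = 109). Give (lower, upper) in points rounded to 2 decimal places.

s_p = √[((n₁−1)s₁² + (n₂−1)s₂²)/(n₁+n₂−2)] = √[(11·14.1² + 98·9.8²)/109] = 10.3156.
SE = 10.3156·√(1/12 + 1/99) = 3.1532.
With t* = 2.622, margin = 2.622 × 3.1532 = 8.2677.
x̄₁ − x̄₂ = 84.2 − 57.5 = 26.7000; interval 26.7000 ± 8.2677 = (18.43, 34.97).

(18.43, 34.97)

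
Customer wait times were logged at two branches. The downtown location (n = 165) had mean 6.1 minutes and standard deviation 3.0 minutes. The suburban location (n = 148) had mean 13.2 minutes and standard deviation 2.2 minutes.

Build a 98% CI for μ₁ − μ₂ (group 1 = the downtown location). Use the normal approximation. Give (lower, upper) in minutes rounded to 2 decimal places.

Per-group SEs: s₁/√n₁ = 3.0/√165 = 0.2335, s₂/√n₂ = 2.2/√148 = 0.1808.
Unpooled SE of the difference: √(0.05452225 + 0.03268864) = 0.2953.
Margin of error = z* · SE = 2.326 × 0.2953 = 0.6869.
x̄₁ − x̄₂ = 6.1 − 13.2 = -7.1000.
CI: -7.1000 ± 0.6869 = (-7.79, -6.41).

(-7.79, -6.41)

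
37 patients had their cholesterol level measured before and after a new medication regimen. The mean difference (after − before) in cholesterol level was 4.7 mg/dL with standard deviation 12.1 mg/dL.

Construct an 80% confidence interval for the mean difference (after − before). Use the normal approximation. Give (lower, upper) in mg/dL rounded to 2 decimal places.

(2.15, 7.25)

Paired design: SE = s_d/√n = 12.1/√37 = 1.9892.
z* = 1.282; margin of error = 1.282 × 1.9892 = 2.5502.
4.7 ± 2.5502 → (2.15, 7.25).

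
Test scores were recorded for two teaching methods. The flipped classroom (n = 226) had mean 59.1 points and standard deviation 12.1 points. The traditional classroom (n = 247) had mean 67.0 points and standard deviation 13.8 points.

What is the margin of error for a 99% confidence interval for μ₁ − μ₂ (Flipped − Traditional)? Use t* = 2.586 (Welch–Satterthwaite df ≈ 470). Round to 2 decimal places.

3.08

Standard errors of each mean: 12.1/√226 = 0.8049 and 13.8/√247 = 0.8781.
SE(x̄₁ − x̄₂) = √(0.8049² + 0.8781²) = 1.1912 for independent samples with unequal variances.
With t* = 2.586, the margin is 2.586 × 1.1912 = 3.0804.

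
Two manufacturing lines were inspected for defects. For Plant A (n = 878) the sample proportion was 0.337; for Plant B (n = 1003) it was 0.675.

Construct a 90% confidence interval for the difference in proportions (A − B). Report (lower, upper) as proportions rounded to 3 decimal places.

(-0.374, -0.302)

The two standard errors are √(0.3370×0.6630/878) = 0.01595 and √(0.6750×0.3250/1003) = 0.01479.
Because the samples are independent, SE_diff = √(0.01595² + 0.01479²) = 0.02175.
Using z* = 1.645 for 90%, ME = 1.645 × 0.02175 = 0.03578.
p̂₁ − p̂₂ = -0.3380; interval -0.3380 ± 0.03578 gives (-0.374, -0.302).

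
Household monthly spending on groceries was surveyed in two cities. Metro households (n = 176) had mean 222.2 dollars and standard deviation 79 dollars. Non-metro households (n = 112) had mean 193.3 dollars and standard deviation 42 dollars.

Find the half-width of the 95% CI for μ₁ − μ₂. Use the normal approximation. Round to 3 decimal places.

Per-group SEs: s₁/√n₁ = 79/√176 = 5.9548, s₂/√n₂ = 42/√112 = 3.9686.
Unpooled SE of the difference: √(35.45964304 + 15.74978596) = 7.1561.
Margin of error = z* · SE = 1.960 × 7.1561 = 14.0260.

14.026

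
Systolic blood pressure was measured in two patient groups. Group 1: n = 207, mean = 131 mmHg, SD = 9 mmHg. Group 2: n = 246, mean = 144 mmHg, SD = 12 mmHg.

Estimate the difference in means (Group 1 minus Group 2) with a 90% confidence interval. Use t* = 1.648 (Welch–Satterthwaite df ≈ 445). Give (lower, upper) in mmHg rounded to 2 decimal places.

(-14.63, -11.37)

Per-group SEs: s₁/√n₁ = 9/√207 = 0.6255, s₂/√n₂ = 12/√246 = 0.7651.
Unpooled SE of the difference: √(0.39125025 + 0.58537801) = 0.9882.
Margin of error = t* · SE = 1.648 × 0.9882 = 1.6286.
x̄₁ − x̄₂ = 131 − 144 = -13.0000.
CI: -13.0000 ± 1.6286 = (-14.63, -11.37).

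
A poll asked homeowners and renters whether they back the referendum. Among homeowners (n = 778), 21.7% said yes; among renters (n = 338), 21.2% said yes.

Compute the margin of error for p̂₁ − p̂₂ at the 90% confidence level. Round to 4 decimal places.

The two standard errors are √(0.2170×0.7830/778) = 0.01478 and √(0.2120×0.7880/338) = 0.02223.
Because the samples are independent, SE_diff = √(0.01478² + 0.02223²) = 0.02669.
Using z* = 1.645 for 90%, ME = 1.645 × 0.02669 = 0.04391.

0.0439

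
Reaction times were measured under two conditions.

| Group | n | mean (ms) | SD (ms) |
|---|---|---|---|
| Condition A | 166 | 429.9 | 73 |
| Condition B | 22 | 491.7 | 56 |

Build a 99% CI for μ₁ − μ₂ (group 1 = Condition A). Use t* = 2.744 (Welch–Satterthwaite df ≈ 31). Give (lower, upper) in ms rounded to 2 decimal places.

(-98.06, -25.54)

Per-group SEs: s₁/√n₁ = 73/√166 = 5.6659, s₂/√n₂ = 56/√22 = 11.9392.
Unpooled SE of the difference: √(32.10242281 + 142.54449664) = 13.2154.
Margin of error = t* · SE = 2.744 × 13.2154 = 36.2631.
x̄₁ − x̄₂ = 429.9 − 491.7 = -61.8000.
CI: -61.8000 ± 36.2631 = (-98.06, -25.54).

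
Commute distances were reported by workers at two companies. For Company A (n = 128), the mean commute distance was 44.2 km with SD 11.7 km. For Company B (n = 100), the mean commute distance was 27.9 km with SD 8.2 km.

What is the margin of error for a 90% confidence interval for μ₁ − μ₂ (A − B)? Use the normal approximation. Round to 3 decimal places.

Per-group SEs: s₁/√n₁ = 11.7/√128 = 1.0341, s₂/√n₂ = 8.2/√100 = 0.8200.
Unpooled SE of the difference: √(1.06936281 + 0.6724) = 1.3198.
Margin of error = z* · SE = 1.645 × 1.3198 = 2.1711.

2.171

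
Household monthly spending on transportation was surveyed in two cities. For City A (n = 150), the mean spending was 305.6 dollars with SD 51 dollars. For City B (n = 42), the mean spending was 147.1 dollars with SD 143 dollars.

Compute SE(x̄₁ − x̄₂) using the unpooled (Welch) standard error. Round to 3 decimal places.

Standard errors of each mean: 51/√150 = 4.1641 and 143/√42 = 22.0654.
SE(x̄₁ − x̄₂) = √(4.1641² + 22.0654²) = 22.4549 for independent samples with unequal variances.

22.455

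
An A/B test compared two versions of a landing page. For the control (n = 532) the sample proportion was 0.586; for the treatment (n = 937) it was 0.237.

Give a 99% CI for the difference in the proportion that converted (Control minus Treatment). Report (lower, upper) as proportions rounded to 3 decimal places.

(0.283, 0.415)

The two standard errors are √(0.5860×0.4140/532) = 0.02135 and √(0.2370×0.7630/937) = 0.01389.
Because the samples are independent, SE_diff = √(0.02135² + 0.01389²) = 0.02547.
Using z* = 2.576 for 99%, ME = 2.576 × 0.02547 = 0.06561.
p̂₁ − p̂₂ = 0.3490; interval 0.3490 ± 0.06561 gives (0.283, 0.415).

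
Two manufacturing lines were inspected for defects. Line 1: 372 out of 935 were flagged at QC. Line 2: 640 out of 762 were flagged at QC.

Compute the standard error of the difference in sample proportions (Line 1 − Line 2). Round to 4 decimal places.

0.0208

First, p̂₁ = 372/935 = 0.3979; p̂₂ = 640/762 = 0.8399.
The two standard errors are √(0.3979×0.6021/935) = 0.01601 and √(0.8399×0.1601/762) = 0.01328.
Because the samples are independent, SE_diff = √(0.01601² + 0.01328²) = 0.02080.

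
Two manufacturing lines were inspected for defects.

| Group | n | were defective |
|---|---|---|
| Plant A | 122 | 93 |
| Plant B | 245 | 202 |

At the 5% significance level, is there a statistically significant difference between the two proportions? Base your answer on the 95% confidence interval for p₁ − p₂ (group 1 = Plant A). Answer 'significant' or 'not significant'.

First, p̂₁ = 93/122 = 0.7623; p̂₂ = 202/245 = 0.8245.
The two standard errors are √(0.7623×0.2377/122) = 0.03854 and √(0.8245×0.1755/245) = 0.02430.
Because the samples are independent, SE_diff = √(0.03854² + 0.02430²) = 0.04556.
Using z* = 1.960 for 95%, ME = 1.960 × 0.04556 = 0.08930.
p̂₁ − p̂₂ = -0.0622; interval -0.0622 ± 0.08930 gives (-0.15150, 0.02710).
The interval (-0.15150, 0.02710) contains 0, so the difference is not significant.

not significant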